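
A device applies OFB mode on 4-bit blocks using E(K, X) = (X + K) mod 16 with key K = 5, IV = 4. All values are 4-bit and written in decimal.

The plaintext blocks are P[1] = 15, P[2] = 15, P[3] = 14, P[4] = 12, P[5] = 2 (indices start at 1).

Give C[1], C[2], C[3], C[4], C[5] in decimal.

OFB encryption: S_i = E(K, S_{i−1}) with S_{0} = IV; C_i = P_i ⊕ S_i.
C[1]: S = E(K, 4) = 9; 15 ⊕ 9 = 6.
C[2]: S = E(K, 9) = 14; 15 ⊕ 14 = 1.
C[3]: S = E(K, 14) = 3; 14 ⊕ 3 = 13.
C[4]: S = E(K, 3) = 8; 12 ⊕ 8 = 4.
C[5]: S = E(K, 8) = 13; 2 ⊕ 13 = 15.

C[1] = 6, C[2] = 1, C[3] = 13, C[4] = 4, C[5] = 15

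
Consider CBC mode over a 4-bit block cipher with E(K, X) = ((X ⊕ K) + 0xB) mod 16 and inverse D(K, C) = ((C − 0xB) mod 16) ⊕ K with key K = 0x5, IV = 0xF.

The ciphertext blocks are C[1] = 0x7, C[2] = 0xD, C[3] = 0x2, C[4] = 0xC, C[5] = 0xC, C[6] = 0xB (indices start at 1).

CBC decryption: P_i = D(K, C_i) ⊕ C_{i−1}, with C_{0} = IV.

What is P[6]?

P[6]: D(K, 0xB) = 0x5; 0x5 ⊕ 0xC = 0x9.

P[6] = 0x9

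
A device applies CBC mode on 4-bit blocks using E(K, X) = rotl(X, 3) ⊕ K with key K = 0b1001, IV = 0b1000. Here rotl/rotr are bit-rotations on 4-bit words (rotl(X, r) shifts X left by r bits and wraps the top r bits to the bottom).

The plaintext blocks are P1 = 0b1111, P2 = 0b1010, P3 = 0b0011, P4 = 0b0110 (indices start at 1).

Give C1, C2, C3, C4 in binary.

C1 = 0b0010, C2 = 0b1101, C3 = 0b1110, C4 = 0b1101

CBC encryption: C_i = E(K, P_i ⊕ C_{i−1}), with C_{0} = IV.
C1: P1 ⊕ 0b1000 = 0b0111; E(K, 0b0111) = 0b0010.
C2: P2 ⊕ 0b0010 = 0b1000; E(K, 0b1000) = 0b1101.
C3: P3 ⊕ 0b1101 = 0b1110; E(K, 0b1110) = 0b1110.
C4: P4 ⊕ 0b1110 = 0b1000; E(K, 0b1000) = 0b1101.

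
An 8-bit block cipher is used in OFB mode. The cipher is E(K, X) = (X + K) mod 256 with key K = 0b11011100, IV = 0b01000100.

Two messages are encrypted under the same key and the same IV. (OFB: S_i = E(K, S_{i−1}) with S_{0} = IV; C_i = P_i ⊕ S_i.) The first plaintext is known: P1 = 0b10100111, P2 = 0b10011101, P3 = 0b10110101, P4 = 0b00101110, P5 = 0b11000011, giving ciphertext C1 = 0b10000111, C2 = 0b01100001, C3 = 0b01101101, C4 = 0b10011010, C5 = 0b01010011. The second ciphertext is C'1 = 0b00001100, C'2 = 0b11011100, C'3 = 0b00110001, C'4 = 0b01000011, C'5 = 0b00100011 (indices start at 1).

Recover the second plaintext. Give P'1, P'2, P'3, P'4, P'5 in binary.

In OFB with a reused IV, both messages share the same keystream S_i, so C_i ⊕ C'_i = P_i ⊕ P'_i and thus P'_i = P_i ⊕ C_i ⊕ C'_i.
P'1: 0b10100111 ⊕ 0b10000111 ⊕ 0b00001100 = 0b00101100.
P'2: 0b10011101 ⊕ 0b01100001 ⊕ 0b11011100 = 0b00100000.
P'3: 0b10110101 ⊕ 0b01101101 ⊕ 0b00110001 = 0b11101001.
P'4: 0b00101110 ⊕ 0b10011010 ⊕ 0b01000011 = 0b11110111.
P'5: 0b11000011 ⊕ 0b01010011 ⊕ 0b00100011 = 0b10110011.

P'1 = 0b00101100, P'2 = 0b00100000, P'3 = 0b11101001, P'4 = 0b11110111, P'5 = 0b10110011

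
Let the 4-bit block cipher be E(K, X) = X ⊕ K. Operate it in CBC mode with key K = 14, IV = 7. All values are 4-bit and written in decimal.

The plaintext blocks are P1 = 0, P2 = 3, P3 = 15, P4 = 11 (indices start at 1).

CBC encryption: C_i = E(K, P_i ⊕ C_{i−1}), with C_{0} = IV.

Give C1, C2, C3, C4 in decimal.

C1 = 9, C2 = 4, C3 = 5, C4 = 0

C1: P1 ⊕ 7 = 7; E(K, 7) = 9.
C2: P2 ⊕ 9 = 10; E(K, 10) = 4.
C3: P3 ⊕ 4 = 11; E(K, 11) = 5.
C4: P4 ⊕ 5 = 14; E(K, 14) = 0.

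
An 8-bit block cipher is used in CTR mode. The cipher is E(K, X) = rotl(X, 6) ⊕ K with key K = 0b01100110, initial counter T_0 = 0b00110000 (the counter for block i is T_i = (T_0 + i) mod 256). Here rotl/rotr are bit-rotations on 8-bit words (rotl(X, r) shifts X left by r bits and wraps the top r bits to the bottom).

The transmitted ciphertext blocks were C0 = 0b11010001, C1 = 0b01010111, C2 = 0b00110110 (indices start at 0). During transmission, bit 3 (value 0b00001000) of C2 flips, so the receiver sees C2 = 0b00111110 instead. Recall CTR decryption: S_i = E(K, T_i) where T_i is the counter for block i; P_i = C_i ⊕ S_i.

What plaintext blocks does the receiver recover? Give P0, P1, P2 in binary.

P0 = 0b10111011, P1 = 0b01111101, P2 = 0b11010100

Only C2 changed, to 0b00111110. In CTR, a change in C_i flips the same bit in P_i only; the keystream is unaffected. Decrypting the received ciphertext:
P0: T = 0b00110000, S = E(K, T) = 0b01101010; 0b11010001 ⊕ 0b01101010 = 0b10111011.
P1: T = 0b00110001, S = E(K, T) = 0b00101010; 0b01010111 ⊕ 0b00101010 = 0b01111101.
P2: T = 0b00110010, S = E(K, T) = 0b11101010; 0b00111110 ⊕ 0b11101010 = 0b11010100.
Blocks that differ from the original plaintext: P2.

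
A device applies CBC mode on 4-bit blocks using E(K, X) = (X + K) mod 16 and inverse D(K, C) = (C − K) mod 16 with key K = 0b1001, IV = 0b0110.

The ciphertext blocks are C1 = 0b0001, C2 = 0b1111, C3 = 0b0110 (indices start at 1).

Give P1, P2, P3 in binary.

CBC decryption: P_i = D(K, C_i) ⊕ C_{i−1}, with C_{0} = IV.
P1: D(K, 0b0001) = 0b1000; 0b1000 ⊕ 0b0110 = 0b1110.
P2: D(K, 0b1111) = 0b0110; 0b0110 ⊕ 0b0001 = 0b0111.
P3: D(K, 0b0110) = 0b1101; 0b1101 ⊕ 0b1111 = 0b0010.

P1 = 0b1110, P2 = 0b0111, P3 = 0b0010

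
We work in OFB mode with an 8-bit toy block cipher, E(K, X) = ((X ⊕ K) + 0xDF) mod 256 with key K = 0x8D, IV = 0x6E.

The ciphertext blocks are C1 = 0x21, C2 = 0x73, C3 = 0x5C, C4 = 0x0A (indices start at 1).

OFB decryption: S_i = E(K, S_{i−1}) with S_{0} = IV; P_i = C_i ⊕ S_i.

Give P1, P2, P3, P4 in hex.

P1: S = E(K, 0x6E) = 0xC2; 0x21 ⊕ 0xC2 = 0xE3.
P2: S = E(K, 0xC2) = 0x2E; 0x73 ⊕ 0x2E = 0x5D.
P3: S = E(K, 0x2E) = 0x82; 0x5C ⊕ 0x82 = 0xDE.
P4: S = E(K, 0x82) = 0xEE; 0x0A ⊕ 0xEE = 0xE4.

P1 = 0xE3, P2 = 0x5D, P3 = 0xDE, P4 = 0xE4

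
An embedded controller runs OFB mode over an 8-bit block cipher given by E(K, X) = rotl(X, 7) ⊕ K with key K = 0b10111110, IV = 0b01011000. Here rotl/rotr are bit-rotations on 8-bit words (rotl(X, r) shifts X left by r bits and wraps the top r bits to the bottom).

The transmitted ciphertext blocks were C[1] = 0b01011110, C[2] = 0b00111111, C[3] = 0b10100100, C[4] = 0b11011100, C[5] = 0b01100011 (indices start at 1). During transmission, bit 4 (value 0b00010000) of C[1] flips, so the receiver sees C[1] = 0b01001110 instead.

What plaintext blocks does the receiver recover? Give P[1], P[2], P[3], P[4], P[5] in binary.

P[1] = 0b11011100, P[2] = 0b11001000, P[3] = 0b11100001, P[4] = 0b11000000, P[5] = 0b11010011

OFB decryption: S_i = E(K, S_{i−1}) with S_{0} = IV; P_i = C_i ⊕ S_i.
Only C[1] changed, to 0b01001110. In OFB, a change in C_i flips the same bit in P_i only; the keystream is unaffected. Decrypting the received ciphertext:
P[1]: S = E(K, 0b01011000) = 0b10010010; 0b01001110 ⊕ 0b10010010 = 0b11011100.
P[2]: S = E(K, 0b10010010) = 0b11110111; 0b00111111 ⊕ 0b11110111 = 0b11001000.
P[3]: S = E(K, 0b11110111) = 0b01000101; 0b10100100 ⊕ 0b01000101 = 0b11100001.
P[4]: S = E(K, 0b01000101) = 0b00011100; 0b11011100 ⊕ 0b00011100 = 0b11000000.
P[5]: S = E(K, 0b00011100) = 0b10110000; 0b01100011 ⊕ 0b10110000 = 0b11010011.
Blocks that differ from the original plaintext: P[1].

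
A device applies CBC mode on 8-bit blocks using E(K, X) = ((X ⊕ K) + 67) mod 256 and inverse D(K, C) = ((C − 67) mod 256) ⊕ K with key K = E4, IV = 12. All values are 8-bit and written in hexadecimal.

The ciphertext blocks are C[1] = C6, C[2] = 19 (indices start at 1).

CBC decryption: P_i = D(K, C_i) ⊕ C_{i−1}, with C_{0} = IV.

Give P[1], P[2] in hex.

P[1] = A9, P[2] = 90

P[1]: D(K, C6) = BB; BB ⊕ 12 = A9.
P[2]: D(K, 19) = 56; 56 ⊕ C6 = 90.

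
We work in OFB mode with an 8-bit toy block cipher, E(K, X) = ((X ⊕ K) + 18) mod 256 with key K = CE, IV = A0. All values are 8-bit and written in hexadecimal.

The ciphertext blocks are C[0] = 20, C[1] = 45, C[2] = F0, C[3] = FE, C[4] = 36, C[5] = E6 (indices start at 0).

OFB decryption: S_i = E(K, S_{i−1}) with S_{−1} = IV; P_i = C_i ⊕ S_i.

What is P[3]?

P[0]: S = E(K, A0) = 86; 20 ⊕ 86 = A6.
P[1]: S = E(K, 86) = 60; 45 ⊕ 60 = 25.
P[2]: S = E(K, 60) = C6; F0 ⊕ C6 = 36.
P[3]: S = E(K, C6) = 20; FE ⊕ 20 = DE.

P[3] = DE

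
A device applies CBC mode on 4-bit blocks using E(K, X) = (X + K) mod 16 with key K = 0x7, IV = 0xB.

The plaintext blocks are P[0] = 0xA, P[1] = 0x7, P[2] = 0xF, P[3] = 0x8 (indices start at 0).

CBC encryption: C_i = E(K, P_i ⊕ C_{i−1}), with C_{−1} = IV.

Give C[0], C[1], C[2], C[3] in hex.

C[0]: P[0] ⊕ 0xB = 0x1; E(K, 0x1) = 0x8.
C[1]: P[1] ⊕ 0x8 = 0xF; E(K, 0xF) = 0x6.
C[2]: P[2] ⊕ 0x6 = 0x9; E(K, 0x9) = 0x0.
C[3]: P[3] ⊕ 0x0 = 0x8; E(K, 0x8) = 0xF.

C[0] = 0x8, C[1] = 0x6, C[2] = 0x0, C[3] = 0xF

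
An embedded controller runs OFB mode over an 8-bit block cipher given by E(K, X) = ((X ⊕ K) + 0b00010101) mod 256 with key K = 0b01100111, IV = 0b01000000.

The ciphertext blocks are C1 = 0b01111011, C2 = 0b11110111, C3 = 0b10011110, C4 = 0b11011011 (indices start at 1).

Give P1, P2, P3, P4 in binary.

P1 = 0b01000111, P2 = 0b10000111, P3 = 0b10110010, P4 = 0b10111011

OFB decryption: S_i = E(K, S_{i−1}) with S_{0} = IV; P_i = C_i ⊕ S_i.
P1: S = E(K, 0b01000000) = 0b00111100; 0b01111011 ⊕ 0b00111100 = 0b01000111.
P2: S = E(K, 0b00111100) = 0b01110000; 0b11110111 ⊕ 0b01110000 = 0b10000111.
P3: S = E(K, 0b01110000) = 0b00101100; 0b10011110 ⊕ 0b00101100 = 0b10110010.
P4: S = E(K, 0b00101100) = 0b01100000; 0b11011011 ⊕ 0b01100000 = 0b10111011.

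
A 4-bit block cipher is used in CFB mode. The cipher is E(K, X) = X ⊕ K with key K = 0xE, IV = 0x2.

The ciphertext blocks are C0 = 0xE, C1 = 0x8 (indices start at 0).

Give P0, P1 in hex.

CFB decryption: P_i = C_i ⊕ E(K, C_{i−1}), with C_{−1} = IV.
P0: E(K, 0x2) = 0xC; 0xE ⊕ 0xC = 0x2.
P1: E(K, 0xE) = 0x0; 0x8 ⊕ 0x0 = 0x8.

P0 = 0x2, P1 = 0x8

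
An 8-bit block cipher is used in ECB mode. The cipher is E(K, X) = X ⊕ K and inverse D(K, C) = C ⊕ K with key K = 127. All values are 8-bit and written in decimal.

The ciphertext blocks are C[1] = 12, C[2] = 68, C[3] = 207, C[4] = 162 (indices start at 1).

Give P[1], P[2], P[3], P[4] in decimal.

ECB decryption: P_i = D(K, C_i).
P[1]: D(K, 12) = 115.
P[2]: D(K, 68) = 59.
P[3]: D(K, 207) = 176.
P[4]: D(K, 162) = 221.

P[1] = 115, P[2] = 59, P[3] = 176, P[4] = 221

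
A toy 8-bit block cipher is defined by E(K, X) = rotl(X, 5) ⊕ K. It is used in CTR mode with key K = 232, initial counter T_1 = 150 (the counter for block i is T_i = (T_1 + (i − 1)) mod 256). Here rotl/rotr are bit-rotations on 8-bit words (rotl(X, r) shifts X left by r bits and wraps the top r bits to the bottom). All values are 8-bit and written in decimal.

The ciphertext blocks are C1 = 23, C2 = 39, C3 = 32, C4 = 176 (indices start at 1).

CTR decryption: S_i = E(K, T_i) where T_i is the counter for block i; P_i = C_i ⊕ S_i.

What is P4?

P4 = 107

P4: T = 153, S = E(K, T) = 219; 176 ⊕ 219 = 107.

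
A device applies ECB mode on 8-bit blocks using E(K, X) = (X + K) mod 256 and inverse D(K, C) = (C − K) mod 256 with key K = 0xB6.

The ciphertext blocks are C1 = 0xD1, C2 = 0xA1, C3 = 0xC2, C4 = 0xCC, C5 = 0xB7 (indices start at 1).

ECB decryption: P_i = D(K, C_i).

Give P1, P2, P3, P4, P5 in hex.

P1 = 0x1B, P2 = 0xEB, P3 = 0x0C, P4 = 0x16, P5 = 0x01

P1: D(K, 0xD1) = 0x1B.
P2: D(K, 0xA1) = 0xEB.
P3: D(K, 0xC2) = 0x0C.
P4: D(K, 0xCC) = 0x16.
P5: D(K, 0xB7) = 0x01.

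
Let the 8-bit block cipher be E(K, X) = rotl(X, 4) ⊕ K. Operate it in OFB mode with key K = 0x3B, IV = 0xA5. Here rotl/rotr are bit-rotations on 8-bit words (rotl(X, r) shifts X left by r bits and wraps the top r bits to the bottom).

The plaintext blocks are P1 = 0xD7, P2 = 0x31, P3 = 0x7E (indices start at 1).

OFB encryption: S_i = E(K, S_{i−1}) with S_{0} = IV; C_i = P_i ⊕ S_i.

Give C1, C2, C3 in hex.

C1: S = E(K, 0xA5) = 0x61; 0xD7 ⊕ 0x61 = 0xB6.
C2: S = E(K, 0x61) = 0x2D; 0x31 ⊕ 0x2D = 0x1C.
C3: S = E(K, 0x2D) = 0xE9; 0x7E ⊕ 0xE9 = 0x97.

C1 = 0xB6, C2 = 0x1C, C3 = 0x97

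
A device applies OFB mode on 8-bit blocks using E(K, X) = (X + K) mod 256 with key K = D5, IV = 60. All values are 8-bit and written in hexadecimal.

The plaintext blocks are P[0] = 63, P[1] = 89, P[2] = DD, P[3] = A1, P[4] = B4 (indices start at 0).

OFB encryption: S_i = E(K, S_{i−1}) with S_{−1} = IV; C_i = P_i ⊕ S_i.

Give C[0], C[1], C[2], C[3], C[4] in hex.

C[0] = 56, C[1] = 83, C[2] = 02, C[3] = 15, C[4] = 3D

C[0]: S = E(K, 60) = 35; 63 ⊕ 35 = 56.
C[1]: S = E(K, 35) = 0A; 89 ⊕ 0A = 83.
C[2]: S = E(K, 0A) = DF; DD ⊕ DF = 02.
C[3]: S = E(K, DF) = B4; A1 ⊕ B4 = 15.
C[4]: S = E(K, B4) = 89; B4 ⊕ 89 = 3D.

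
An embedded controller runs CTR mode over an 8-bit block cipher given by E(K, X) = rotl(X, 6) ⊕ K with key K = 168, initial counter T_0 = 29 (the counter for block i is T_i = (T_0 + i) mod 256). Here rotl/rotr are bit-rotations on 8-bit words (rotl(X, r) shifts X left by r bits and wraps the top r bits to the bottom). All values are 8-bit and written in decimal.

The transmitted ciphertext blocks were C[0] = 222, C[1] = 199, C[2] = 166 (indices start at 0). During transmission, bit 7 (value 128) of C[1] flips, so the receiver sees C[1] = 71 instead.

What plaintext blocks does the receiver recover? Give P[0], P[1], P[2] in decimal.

P[0] = 49, P[1] = 104, P[2] = 201

CTR decryption: S_i = E(K, T_i) where T_i is the counter for block i; P_i = C_i ⊕ S_i.
Only C[1] changed, to 71. In CTR, a change in C_i flips the same bit in P_i only; the keystream is unaffected. Decrypting the received ciphertext:
P[0]: T = 29, S = E(K, T) = 239; 222 ⊕ 239 = 49.
P[1]: T = 30, S = E(K, T) = 47; 71 ⊕ 47 = 104.
P[2]: T = 31, S = E(K, T) = 111; 166 ⊕ 111 = 201.
Blocks that differ from the original plaintext: P[1].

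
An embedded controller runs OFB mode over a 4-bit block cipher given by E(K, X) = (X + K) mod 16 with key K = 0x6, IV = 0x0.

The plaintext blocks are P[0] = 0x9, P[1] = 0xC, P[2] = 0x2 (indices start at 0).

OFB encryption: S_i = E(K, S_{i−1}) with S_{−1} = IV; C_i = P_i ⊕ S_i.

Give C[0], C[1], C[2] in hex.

C[0]: S = E(K, 0x0) = 0x6; 0x9 ⊕ 0x6 = 0xF.
C[1]: S = E(K, 0x6) = 0xC; 0xC ⊕ 0xC = 0x0.
C[2]: S = E(K, 0xC) = 0x2; 0x2 ⊕ 0x2 = 0x0.

C[0] = 0xF, C[1] = 0x0, C[2] = 0x0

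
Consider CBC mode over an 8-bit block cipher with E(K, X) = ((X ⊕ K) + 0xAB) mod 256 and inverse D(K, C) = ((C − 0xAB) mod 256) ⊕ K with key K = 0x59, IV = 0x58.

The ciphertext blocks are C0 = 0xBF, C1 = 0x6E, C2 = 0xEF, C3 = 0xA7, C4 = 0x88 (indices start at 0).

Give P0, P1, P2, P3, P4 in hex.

CBC decryption: P_i = D(K, C_i) ⊕ C_{i−1}, with C_{−1} = IV.
P0: D(K, 0xBF) = 0x4D; 0x4D ⊕ 0x58 = 0x15.
P1: D(K, 0x6E) = 0x9A; 0x9A ⊕ 0xBF = 0x25.
P2: D(K, 0xEF) = 0x1D; 0x1D ⊕ 0x6E = 0x73.
P3: D(K, 0xA7) = 0xA5; 0xA5 ⊕ 0xEF = 0x4A.
P4: D(K, 0x88) = 0x84; 0x84 ⊕ 0xA7 = 0x23.

P0 = 0x15, P1 = 0x25, P2 = 0x73, P3 = 0x4A, P4 = 0x23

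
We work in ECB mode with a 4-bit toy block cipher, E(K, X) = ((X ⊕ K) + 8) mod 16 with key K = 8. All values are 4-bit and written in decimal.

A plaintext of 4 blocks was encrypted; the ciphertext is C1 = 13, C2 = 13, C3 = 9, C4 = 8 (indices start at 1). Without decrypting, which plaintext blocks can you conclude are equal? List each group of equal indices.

P1 = P2

ECB encrypts each block independently with the same key, so equal ciphertext blocks imply equal plaintext blocks.
C1 = C2 = 13, so P1 = P2.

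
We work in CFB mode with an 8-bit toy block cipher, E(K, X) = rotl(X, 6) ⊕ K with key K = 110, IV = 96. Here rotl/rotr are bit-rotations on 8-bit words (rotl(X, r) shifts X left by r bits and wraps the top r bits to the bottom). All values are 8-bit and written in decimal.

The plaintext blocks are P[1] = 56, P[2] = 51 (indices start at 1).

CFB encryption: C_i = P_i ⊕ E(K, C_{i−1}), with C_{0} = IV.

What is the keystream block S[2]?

253

C[1]: E(K, 96) = 118; 56 ⊕ 118 = 78.
C[2]: E(K, 78) = 253; 51 ⊕ 253 = 206.
So S[2] = 253.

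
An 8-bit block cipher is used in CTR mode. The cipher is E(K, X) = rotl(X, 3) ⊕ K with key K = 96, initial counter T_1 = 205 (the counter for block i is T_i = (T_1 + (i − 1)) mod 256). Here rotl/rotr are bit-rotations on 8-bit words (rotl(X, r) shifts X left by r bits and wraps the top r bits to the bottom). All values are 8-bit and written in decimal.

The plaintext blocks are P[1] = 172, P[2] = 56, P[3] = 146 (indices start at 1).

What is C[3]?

CTR encryption: S_i = E(K, T_i) where T_i is the counter for block i; C_i = P_i ⊕ S_i.
C[1]: T = 205, S = E(K, T) = 14; 172 ⊕ 14 = 162.
C[2]: T = 206, S = E(K, T) = 22; 56 ⊕ 22 = 46.
C[3]: T = 207, S = E(K, T) = 30; 146 ⊕ 30 = 140.

C[3] = 140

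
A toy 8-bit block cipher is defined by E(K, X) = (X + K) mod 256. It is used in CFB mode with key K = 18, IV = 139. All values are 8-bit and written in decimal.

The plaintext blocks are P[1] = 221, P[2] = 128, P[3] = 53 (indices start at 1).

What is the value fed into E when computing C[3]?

CFB encryption: C_i = P_i ⊕ E(K, C_{i−1}), with C_{0} = IV.
C[1]: E(K, 139) = 157; 221 ⊕ 157 = 64.
C[2]: E(K, 64) = 82; 128 ⊕ 82 = 210.
C[3]: E(K, 210) = 228; 53 ⊕ 228 = 209.
So the input to E for block [3] is 210.

210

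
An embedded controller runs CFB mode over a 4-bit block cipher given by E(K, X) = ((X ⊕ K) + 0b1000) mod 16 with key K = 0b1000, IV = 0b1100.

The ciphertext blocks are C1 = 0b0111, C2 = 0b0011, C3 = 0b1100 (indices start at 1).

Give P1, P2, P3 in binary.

CFB decryption: P_i = C_i ⊕ E(K, C_{i−1}), with C_{0} = IV.
P1: E(K, 0b1100) = 0b1100; 0b0111 ⊕ 0b1100 = 0b1011.
P2: E(K, 0b0111) = 0b0111; 0b0011 ⊕ 0b0111 = 0b0100.
P3: E(K, 0b0011) = 0b0011; 0b1100 ⊕ 0b0011 = 0b1111.

P1 = 0b1011, P2 = 0b0100, P3 = 0b1111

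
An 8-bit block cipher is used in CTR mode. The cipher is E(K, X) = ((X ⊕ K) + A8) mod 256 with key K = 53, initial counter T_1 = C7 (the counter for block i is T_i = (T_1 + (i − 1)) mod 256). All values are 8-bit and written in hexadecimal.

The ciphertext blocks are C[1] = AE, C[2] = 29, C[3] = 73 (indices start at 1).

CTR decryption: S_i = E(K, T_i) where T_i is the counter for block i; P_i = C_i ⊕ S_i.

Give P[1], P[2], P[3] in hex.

P[1]: T = C7, S = E(K, T) = 3C; AE ⊕ 3C = 92.
P[2]: T = C8, S = E(K, T) = 43; 29 ⊕ 43 = 6A.
P[3]: T = C9, S = E(K, T) = 42; 73 ⊕ 42 = 31.

P[1] = 92, P[2] = 6A, P[3] = 31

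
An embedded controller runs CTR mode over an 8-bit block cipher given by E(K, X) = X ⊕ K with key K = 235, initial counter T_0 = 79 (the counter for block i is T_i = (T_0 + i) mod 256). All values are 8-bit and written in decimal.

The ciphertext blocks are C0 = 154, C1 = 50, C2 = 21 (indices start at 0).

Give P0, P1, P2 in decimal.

P0 = 62, P1 = 137, P2 = 175

CTR decryption: S_i = E(K, T_i) where T_i is the counter for block i; P_i = C_i ⊕ S_i.
P0: T = 79, S = E(K, T) = 164; 154 ⊕ 164 = 62.
P1: T = 80, S = E(K, T) = 187; 50 ⊕ 187 = 137.
P2: T = 81, S = E(K, T) = 186; 21 ⊕ 186 = 175.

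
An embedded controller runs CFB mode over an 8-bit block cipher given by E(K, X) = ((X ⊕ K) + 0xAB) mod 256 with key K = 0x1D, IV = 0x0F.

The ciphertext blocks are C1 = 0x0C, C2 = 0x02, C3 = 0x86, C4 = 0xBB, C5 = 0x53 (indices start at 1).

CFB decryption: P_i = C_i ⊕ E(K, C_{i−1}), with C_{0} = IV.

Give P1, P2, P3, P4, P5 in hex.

P1 = 0xB1, P2 = 0xBE, P3 = 0x4C, P4 = 0xFD, P5 = 0x02

P1: E(K, 0x0F) = 0xBD; 0x0C ⊕ 0xBD = 0xB1.
P2: E(K, 0x0C) = 0xBC; 0x02 ⊕ 0xBC = 0xBE.
P3: E(K, 0x02) = 0xCA; 0x86 ⊕ 0xCA = 0x4C.
P4: E(K, 0x86) = 0x46; 0xBB ⊕ 0x46 = 0xFD.
P5: E(K, 0xBB) = 0x51; 0x53 ⊕ 0x51 = 0x02.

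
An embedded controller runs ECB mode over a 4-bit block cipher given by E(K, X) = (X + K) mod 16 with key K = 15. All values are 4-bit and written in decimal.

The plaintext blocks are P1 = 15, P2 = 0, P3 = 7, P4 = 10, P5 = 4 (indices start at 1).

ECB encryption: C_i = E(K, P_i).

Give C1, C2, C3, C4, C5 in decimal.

C1 = 14, C2 = 15, C3 = 6, C4 = 9, C5 = 3

C1: E(K, 15) = 14.
C2: E(K, 0) = 15.
C3: E(K, 7) = 6.
C4: E(K, 10) = 9.
C5: E(K, 4) = 3.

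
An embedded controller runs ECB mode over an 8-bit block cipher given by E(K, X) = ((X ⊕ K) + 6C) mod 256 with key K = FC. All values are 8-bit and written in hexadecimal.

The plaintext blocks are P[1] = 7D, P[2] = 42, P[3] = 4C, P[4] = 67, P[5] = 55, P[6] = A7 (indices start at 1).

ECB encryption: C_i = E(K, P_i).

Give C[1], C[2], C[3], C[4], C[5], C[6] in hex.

C[1] = ED, C[2] = 2A, C[3] = 1C, C[4] = 07, C[5] = 15, C[6] = C7

C[1]: E(K, 7D) = ED.
C[2]: E(K, 42) = 2A.
C[3]: E(K, 4C) = 1C.
C[4]: E(K, 67) = 07.
C[5]: E(K, 55) = 15.
C[6]: E(K, A7) = C7.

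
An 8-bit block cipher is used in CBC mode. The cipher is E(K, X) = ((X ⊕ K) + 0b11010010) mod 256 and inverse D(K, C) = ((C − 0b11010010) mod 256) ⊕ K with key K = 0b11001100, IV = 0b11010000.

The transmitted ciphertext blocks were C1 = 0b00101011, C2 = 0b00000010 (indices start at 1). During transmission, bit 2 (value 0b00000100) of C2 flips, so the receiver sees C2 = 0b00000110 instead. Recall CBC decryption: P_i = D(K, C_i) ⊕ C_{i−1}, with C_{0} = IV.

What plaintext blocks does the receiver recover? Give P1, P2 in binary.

Only C2 changed, to 0b00000110. In CBC, a change in C_i garbles P_i and flips the same bit in P_{i+1}. Decrypting the received ciphertext:
P1: D(K, 0b00101011) = 0b10010101; 0b10010101 ⊕ 0b11010000 = 0b01000101.
P2: D(K, 0b00000110) = 0b11111000; 0b11111000 ⊕ 0b00101011 = 0b11010011.
Blocks that differ from the original plaintext: P2.

P1 = 0b01000101, P2 = 0b11010011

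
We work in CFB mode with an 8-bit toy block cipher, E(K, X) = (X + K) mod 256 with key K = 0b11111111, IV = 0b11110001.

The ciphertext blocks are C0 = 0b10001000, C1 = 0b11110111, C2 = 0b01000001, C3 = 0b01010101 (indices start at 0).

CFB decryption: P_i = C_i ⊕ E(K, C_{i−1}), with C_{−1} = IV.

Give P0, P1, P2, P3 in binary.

P0 = 0b01111000, P1 = 0b01110000, P2 = 0b10110111, P3 = 0b00010101

P0: E(K, 0b11110001) = 0b11110000; 0b10001000 ⊕ 0b11110000 = 0b01111000.
P1: E(K, 0b10001000) = 0b10000111; 0b11110111 ⊕ 0b10000111 = 0b01110000.
P2: E(K, 0b11110111) = 0b11110110; 0b01000001 ⊕ 0b11110110 = 0b10110111.
P3: E(K, 0b01000001) = 0b01000000; 0b01010101 ⊕ 0b01000000 = 0b00010101.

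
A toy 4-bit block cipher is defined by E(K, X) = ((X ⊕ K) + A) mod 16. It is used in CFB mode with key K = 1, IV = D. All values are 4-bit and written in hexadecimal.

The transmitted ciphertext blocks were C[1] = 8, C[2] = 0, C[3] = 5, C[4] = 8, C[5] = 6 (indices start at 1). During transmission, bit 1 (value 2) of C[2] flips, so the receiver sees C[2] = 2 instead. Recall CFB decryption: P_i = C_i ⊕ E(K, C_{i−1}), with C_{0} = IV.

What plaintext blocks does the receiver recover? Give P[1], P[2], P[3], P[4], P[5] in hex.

Only C[2] changed, to 2. In CFB, a change in C_i flips the same bit in P_i and garbles P_{i+1}. Decrypting the received ciphertext:
P[1]: E(K, D) = 6; 8 ⊕ 6 = E.
P[2]: E(K, 8) = 3; 2 ⊕ 3 = 1.
P[3]: E(K, 2) = D; 5 ⊕ D = 8.
P[4]: E(K, 5) = E; 8 ⊕ E = 6.
P[5]: E(K, 8) = 3; 6 ⊕ 3 = 5.
Blocks that differ from the original plaintext: P[2], P[3].

P[1] = E, P[2] = 1, P[3] = 8, P[4] = 6, P[5] = 5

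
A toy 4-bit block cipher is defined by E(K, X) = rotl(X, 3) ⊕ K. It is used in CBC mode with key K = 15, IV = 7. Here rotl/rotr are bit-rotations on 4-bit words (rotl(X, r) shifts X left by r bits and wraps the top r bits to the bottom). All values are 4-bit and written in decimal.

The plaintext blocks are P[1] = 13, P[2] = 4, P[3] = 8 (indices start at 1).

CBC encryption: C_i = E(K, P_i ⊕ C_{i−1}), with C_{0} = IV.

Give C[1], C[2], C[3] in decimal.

C[1] = 10, C[2] = 8, C[3] = 15

C[1]: P[1] ⊕ 7 = 10; E(K, 10) = 10.
C[2]: P[2] ⊕ 10 = 14; E(K, 14) = 8.
C[3]: P[3] ⊕ 8 = 0; E(K, 0) = 15.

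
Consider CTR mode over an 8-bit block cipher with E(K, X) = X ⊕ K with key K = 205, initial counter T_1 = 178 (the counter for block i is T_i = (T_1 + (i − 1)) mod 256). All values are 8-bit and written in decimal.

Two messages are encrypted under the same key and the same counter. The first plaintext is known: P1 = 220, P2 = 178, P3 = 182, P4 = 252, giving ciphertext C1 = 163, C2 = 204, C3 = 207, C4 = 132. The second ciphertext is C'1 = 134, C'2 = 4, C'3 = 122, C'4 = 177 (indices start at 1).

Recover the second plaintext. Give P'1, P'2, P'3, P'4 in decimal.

In CTR with a reused counter, both messages share the same keystream S_i, so C_i ⊕ C'_i = P_i ⊕ P'_i and thus P'_i = P_i ⊕ C_i ⊕ C'_i.
P'1: 220 ⊕ 163 ⊕ 134 = 249.
P'2: 178 ⊕ 204 ⊕ 4 = 122.
P'3: 182 ⊕ 207 ⊕ 122 = 3.
P'4: 252 ⊕ 132 ⊕ 177 = 201.

P'1 = 249, P'2 = 122, P'3 = 3, P'4 = 201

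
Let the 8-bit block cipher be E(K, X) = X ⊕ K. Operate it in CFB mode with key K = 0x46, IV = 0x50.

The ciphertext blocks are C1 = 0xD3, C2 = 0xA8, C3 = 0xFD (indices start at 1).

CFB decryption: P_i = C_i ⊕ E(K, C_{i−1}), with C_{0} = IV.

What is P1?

P1 = 0xC5

P1: E(K, 0x50) = 0x16; 0xD3 ⊕ 0x16 = 0xC5.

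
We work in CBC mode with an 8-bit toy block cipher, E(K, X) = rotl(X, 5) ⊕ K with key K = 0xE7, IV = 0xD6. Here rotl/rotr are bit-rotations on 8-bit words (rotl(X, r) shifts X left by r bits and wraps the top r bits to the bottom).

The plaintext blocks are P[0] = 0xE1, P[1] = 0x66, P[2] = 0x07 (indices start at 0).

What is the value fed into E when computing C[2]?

0x0C

CBC encryption: C_i = E(K, P_i ⊕ C_{i−1}), with C_{−1} = IV.
C[0]: P[0] ⊕ 0xD6 = 0x37; E(K, 0x37) = 0x01.
C[1]: P[1] ⊕ 0x01 = 0x67; E(K, 0x67) = 0x0B.
C[2]: P[2] ⊕ 0x0B = 0x0C; E(K, 0x0C) = 0x66.
So the input to E for block [2] is 0x0C.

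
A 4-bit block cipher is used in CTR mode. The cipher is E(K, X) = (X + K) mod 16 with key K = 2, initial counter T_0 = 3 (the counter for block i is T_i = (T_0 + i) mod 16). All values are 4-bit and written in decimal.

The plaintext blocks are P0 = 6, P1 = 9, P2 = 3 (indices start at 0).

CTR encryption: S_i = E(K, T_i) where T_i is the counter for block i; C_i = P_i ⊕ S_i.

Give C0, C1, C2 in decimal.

C0: T = 3, S = E(K, T) = 5; 6 ⊕ 5 = 3.
C1: T = 4, S = E(K, T) = 6; 9 ⊕ 6 = 15.
C2: T = 5, S = E(K, T) = 7; 3 ⊕ 7 = 4.

C0 = 3, C1 = 15, C2 = 4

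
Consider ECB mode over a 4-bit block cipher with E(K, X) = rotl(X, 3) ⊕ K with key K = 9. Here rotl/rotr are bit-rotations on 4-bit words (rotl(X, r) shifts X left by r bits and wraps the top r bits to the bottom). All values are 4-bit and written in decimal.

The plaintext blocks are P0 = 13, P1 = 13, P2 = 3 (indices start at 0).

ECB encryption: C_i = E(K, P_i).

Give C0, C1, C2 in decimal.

C0 = 7, C1 = 7, C2 = 0

C0: E(K, 13) = 7.
C1: E(K, 13) = 7.
C2: E(K, 3) = 0.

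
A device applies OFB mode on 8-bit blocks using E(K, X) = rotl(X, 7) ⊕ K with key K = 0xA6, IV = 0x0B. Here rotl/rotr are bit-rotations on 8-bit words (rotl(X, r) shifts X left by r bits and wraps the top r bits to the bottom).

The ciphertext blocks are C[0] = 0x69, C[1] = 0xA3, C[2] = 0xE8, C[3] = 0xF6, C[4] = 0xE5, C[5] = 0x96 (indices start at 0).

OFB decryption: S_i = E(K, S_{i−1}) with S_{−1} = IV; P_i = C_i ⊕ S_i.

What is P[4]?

P[4] = 0x5F

P[0]: S = E(K, 0x0B) = 0x23; 0x69 ⊕ 0x23 = 0x4A.
P[1]: S = E(K, 0x23) = 0x37; 0xA3 ⊕ 0x37 = 0x94.
P[2]: S = E(K, 0x37) = 0x3D; 0xE8 ⊕ 0x3D = 0xD5.
P[3]: S = E(K, 0x3D) = 0x38; 0xF6 ⊕ 0x38 = 0xCE.
P[4]: S = E(K, 0x38) = 0xBA; 0xE5 ⊕ 0xBA = 0x5F.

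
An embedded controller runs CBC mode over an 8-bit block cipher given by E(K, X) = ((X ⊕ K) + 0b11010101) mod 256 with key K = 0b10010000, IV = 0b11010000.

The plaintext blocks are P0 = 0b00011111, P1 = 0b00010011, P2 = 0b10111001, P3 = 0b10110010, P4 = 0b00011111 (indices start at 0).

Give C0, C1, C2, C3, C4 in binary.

CBC encryption: C_i = E(K, P_i ⊕ C_{i−1}), with C_{−1} = IV.
C0: P0 ⊕ 0b11010000 = 0b11001111; E(K, 0b11001111) = 0b00110100.
C1: P1 ⊕ 0b00110100 = 0b00100111; E(K, 0b00100111) = 0b10001100.
C2: P2 ⊕ 0b10001100 = 0b00110101; E(K, 0b00110101) = 0b01111010.
C3: P3 ⊕ 0b01111010 = 0b11001000; E(K, 0b11001000) = 0b00101101.
C4: P4 ⊕ 0b00101101 = 0b00110010; E(K, 0b00110010) = 0b01110111.

C0 = 0b00110100, C1 = 0b10001100, C2 = 0b01111010, C3 = 0b00101101, C4 = 0b01110111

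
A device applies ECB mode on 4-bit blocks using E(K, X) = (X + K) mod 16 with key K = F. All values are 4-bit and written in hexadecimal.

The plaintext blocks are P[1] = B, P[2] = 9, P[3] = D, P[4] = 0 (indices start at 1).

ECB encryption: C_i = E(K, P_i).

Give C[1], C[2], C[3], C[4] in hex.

C[1]: E(K, B) = A.
C[2]: E(K, 9) = 8.
C[3]: E(K, D) = C.
C[4]: E(K, 0) = F.

C[1] = A, C[2] = 8, C[3] = C, C[4] = F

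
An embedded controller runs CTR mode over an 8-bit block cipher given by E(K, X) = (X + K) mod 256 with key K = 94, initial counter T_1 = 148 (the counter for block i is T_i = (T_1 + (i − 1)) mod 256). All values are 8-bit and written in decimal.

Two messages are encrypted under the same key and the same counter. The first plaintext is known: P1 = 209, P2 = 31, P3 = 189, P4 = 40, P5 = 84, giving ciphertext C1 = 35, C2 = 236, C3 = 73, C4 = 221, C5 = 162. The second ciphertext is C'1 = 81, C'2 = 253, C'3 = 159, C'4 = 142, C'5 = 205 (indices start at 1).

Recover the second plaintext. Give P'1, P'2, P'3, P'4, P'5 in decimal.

P'1 = 163, P'2 = 14, P'3 = 107, P'4 = 123, P'5 = 59

In CTR with a reused counter, both messages share the same keystream S_i, so C_i ⊕ C'_i = P_i ⊕ P'_i and thus P'_i = P_i ⊕ C_i ⊕ C'_i.
P'1: 209 ⊕ 35 ⊕ 81 = 163.
P'2: 31 ⊕ 236 ⊕ 253 = 14.
P'3: 189 ⊕ 73 ⊕ 159 = 107.
P'4: 40 ⊕ 221 ⊕ 142 = 123.
P'5: 84 ⊕ 162 ⊕ 205 = 59.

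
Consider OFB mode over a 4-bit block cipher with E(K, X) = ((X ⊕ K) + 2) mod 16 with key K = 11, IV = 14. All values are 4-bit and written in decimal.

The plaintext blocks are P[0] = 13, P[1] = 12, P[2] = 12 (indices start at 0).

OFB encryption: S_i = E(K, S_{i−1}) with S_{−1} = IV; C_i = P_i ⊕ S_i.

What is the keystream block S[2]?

7

C[0]: S = E(K, 14) = 7; 13 ⊕ 7 = 10.
C[1]: S = E(K, 7) = 14; 12 ⊕ 14 = 2.
C[2]: S = E(K, 14) = 7; 12 ⊕ 7 = 11.
So S[2] = 7.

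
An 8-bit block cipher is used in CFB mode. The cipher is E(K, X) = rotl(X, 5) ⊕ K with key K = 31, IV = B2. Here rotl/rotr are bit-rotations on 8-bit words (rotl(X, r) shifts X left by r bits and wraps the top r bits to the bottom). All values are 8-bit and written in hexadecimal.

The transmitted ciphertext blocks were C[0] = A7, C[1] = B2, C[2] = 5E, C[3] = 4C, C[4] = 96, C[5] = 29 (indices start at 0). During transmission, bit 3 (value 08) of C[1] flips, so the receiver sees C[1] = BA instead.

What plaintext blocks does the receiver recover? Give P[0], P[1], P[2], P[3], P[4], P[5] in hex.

CFB decryption: P_i = C_i ⊕ E(K, C_{i−1}), with C_{−1} = IV.
Only C[1] changed, to BA. In CFB, a change in C_i flips the same bit in P_i and garbles P_{i+1}. Decrypting the received ciphertext:
P[0]: E(K, B2) = 67; A7 ⊕ 67 = C0.
P[1]: E(K, A7) = C5; BA ⊕ C5 = 7F.
P[2]: E(K, BA) = 66; 5E ⊕ 66 = 38.
P[3]: E(K, 5E) = FA; 4C ⊕ FA = B6.
P[4]: E(K, 4C) = B8; 96 ⊕ B8 = 2E.
P[5]: E(K, 96) = E3; 29 ⊕ E3 = CA.
Blocks that differ from the original plaintext: P[1], P[2].

P[0] = C0, P[1] = 7F, P[2] = 38, P[3] = B6, P[4] = 2E, P[5] = CA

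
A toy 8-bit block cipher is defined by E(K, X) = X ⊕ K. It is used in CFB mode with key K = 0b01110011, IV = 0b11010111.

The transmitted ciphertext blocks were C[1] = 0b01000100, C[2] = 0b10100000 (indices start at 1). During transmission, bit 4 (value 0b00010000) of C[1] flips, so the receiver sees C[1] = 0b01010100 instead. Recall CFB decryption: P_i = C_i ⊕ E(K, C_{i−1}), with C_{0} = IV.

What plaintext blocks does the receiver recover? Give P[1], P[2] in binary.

P[1] = 0b11110000, P[2] = 0b10000111

Only C[1] changed, to 0b01010100. In CFB, a change in C_i flips the same bit in P_i and garbles P_{i+1}. Decrypting the received ciphertext:
P[1]: E(K, 0b11010111) = 0b10100100; 0b01010100 ⊕ 0b10100100 = 0b11110000.
P[2]: E(K, 0b01010100) = 0b00100111; 0b10100000 ⊕ 0b00100111 = 0b10000111.
Blocks that differ from the original plaintext: P[1], P[2].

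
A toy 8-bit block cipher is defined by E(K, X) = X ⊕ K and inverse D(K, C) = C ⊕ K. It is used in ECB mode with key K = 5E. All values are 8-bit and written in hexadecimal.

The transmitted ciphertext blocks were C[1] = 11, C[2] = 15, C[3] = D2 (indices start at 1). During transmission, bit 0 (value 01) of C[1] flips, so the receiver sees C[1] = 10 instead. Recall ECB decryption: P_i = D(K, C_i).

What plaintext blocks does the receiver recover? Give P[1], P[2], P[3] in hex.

Only C[1] changed, to 10. In ECB, a change in C_i affects only P_i. Decrypting the received ciphertext:
P[1]: D(K, 10) = 4E.
P[2]: D(K, 15) = 4B.
P[3]: D(K, D2) = 8C.
Blocks that differ from the original plaintext: P[1].

P[1] = 4E, P[2] = 4B, P[3] = 8C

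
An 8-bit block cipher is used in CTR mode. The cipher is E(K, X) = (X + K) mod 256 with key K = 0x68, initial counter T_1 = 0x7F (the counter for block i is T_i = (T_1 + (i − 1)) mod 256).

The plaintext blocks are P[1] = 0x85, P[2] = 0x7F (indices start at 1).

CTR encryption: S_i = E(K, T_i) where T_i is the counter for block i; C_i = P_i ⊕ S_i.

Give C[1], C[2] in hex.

C[1] = 0x62, C[2] = 0x97

C[1]: T = 0x7F, S = E(K, T) = 0xE7; 0x85 ⊕ 0xE7 = 0x62.
C[2]: T = 0x80, S = E(K, T) = 0xE8; 0x7F ⊕ 0xE8 = 0x97.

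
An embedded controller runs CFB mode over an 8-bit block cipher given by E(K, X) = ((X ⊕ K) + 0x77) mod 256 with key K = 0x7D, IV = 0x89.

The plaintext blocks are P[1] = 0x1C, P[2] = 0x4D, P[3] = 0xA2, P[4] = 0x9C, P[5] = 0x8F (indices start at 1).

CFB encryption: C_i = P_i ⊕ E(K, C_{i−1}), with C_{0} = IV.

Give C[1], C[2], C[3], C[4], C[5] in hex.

C[1]: E(K, 0x89) = 0x6B; 0x1C ⊕ 0x6B = 0x77.
C[2]: E(K, 0x77) = 0x81; 0x4D ⊕ 0x81 = 0xCC.
C[3]: E(K, 0xCC) = 0x28; 0xA2 ⊕ 0x28 = 0x8A.
C[4]: E(K, 0x8A) = 0x6E; 0x9C ⊕ 0x6E = 0xF2.
C[5]: E(K, 0xF2) = 0x06; 0x8F ⊕ 0x06 = 0x89.

C[1] = 0x77, C[2] = 0xCC, C[3] = 0x8A, C[4] = 0xF2, C[5] = 0x89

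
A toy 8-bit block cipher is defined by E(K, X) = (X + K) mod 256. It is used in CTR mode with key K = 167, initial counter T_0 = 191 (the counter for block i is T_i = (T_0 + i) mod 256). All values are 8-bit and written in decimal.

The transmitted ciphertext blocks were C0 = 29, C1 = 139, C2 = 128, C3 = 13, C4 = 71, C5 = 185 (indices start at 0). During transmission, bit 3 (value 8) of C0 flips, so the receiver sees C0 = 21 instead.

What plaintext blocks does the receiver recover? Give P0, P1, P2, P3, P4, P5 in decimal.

P0 = 115, P1 = 236, P2 = 232, P3 = 100, P4 = 45, P5 = 210

CTR decryption: S_i = E(K, T_i) where T_i is the counter for block i; P_i = C_i ⊕ S_i.
Only C0 changed, to 21. In CTR, a change in C_i flips the same bit in P_i only; the keystream is unaffected. Decrypting the received ciphertext:
P0: T = 191, S = E(K, T) = 102; 21 ⊕ 102 = 115.
P1: T = 192, S = E(K, T) = 103; 139 ⊕ 103 = 236.
P2: T = 193, S = E(K, T) = 104; 128 ⊕ 104 = 232.
P3: T = 194, S = E(K, T) = 105; 13 ⊕ 105 = 100.
P4: T = 195, S = E(K, T) = 106; 71 ⊕ 106 = 45.
P5: T = 196, S = E(K, T) = 107; 185 ⊕ 107 = 210.
Blocks that differ from the original plaintext: P0.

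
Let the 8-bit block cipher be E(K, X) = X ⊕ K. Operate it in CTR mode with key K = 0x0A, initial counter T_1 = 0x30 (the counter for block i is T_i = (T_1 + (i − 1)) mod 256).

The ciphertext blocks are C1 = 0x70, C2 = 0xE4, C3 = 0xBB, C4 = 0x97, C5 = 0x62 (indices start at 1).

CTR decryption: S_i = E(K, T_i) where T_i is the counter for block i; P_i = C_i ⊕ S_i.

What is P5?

P5 = 0x5C

P5: T = 0x34, S = E(K, T) = 0x3E; 0x62 ⊕ 0x3E = 0x5C.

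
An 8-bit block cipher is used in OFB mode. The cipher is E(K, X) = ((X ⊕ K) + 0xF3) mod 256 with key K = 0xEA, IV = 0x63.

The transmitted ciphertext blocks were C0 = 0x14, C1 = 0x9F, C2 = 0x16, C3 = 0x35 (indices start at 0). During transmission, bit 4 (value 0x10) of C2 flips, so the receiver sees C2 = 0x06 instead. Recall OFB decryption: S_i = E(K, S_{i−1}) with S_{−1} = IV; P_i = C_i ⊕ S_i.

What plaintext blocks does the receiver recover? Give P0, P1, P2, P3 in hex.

P0 = 0x68, P1 = 0x16, P2 = 0x50, P3 = 0x9A

Only C2 changed, to 0x06. In OFB, a change in C_i flips the same bit in P_i only; the keystream is unaffected. Decrypting the received ciphertext:
P0: S = E(K, 0x63) = 0x7C; 0x14 ⊕ 0x7C = 0x68.
P1: S = E(K, 0x7C) = 0x89; 0x9F ⊕ 0x89 = 0x16.
P2: S = E(K, 0x89) = 0x56; 0x06 ⊕ 0x56 = 0x50.
P3: S = E(K, 0x56) = 0xAF; 0x35 ⊕ 0xAF = 0x9A.
Blocks that differ from the original plaintext: P2.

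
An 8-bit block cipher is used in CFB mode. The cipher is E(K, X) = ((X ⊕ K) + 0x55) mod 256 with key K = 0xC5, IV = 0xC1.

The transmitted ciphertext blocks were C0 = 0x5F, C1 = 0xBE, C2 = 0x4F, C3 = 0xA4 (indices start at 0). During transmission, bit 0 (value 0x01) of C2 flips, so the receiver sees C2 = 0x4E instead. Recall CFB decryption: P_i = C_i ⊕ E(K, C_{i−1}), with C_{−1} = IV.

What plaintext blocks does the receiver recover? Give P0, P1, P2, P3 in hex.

Only C2 changed, to 0x4E. In CFB, a change in C_i flips the same bit in P_i and garbles P_{i+1}. Decrypting the received ciphertext:
P0: E(K, 0xC1) = 0x59; 0x5F ⊕ 0x59 = 0x06.
P1: E(K, 0x5F) = 0xEF; 0xBE ⊕ 0xEF = 0x51.
P2: E(K, 0xBE) = 0xD0; 0x4E ⊕ 0xD0 = 0x9E.
P3: E(K, 0x4E) = 0xE0; 0xA4 ⊕ 0xE0 = 0x44.
Blocks that differ from the original plaintext: P2, P3.

P0 = 0x06, P1 = 0x51, P2 = 0x9E, P3 = 0x44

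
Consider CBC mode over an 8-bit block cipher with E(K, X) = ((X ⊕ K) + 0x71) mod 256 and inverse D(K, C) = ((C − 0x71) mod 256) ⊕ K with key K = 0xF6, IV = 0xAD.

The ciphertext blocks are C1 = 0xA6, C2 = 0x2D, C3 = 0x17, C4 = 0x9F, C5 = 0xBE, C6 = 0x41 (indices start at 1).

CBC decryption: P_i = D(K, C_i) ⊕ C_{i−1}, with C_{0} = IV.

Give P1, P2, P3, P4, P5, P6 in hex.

P1: D(K, 0xA6) = 0xC3; 0xC3 ⊕ 0xAD = 0x6E.
P2: D(K, 0x2D) = 0x4A; 0x4A ⊕ 0xA6 = 0xEC.
P3: D(K, 0x17) = 0x50; 0x50 ⊕ 0x2D = 0x7D.
P4: D(K, 0x9F) = 0xD8; 0xD8 ⊕ 0x17 = 0xCF.
P5: D(K, 0xBE) = 0xBB; 0xBB ⊕ 0x9F = 0x24.
P6: D(K, 0x41) = 0x26; 0x26 ⊕ 0xBE = 0x98.

P1 = 0x6E, P2 = 0xEC, P3 = 0x7D, P4 = 0xCF, P5 = 0x24, P6 = 0x98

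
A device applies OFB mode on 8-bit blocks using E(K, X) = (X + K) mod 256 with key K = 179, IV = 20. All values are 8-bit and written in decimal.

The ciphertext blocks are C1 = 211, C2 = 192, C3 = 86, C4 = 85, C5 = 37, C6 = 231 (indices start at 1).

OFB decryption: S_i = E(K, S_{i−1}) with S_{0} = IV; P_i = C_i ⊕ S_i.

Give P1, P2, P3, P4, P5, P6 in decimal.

P1 = 20, P2 = 186, P3 = 123, P4 = 181, P5 = 182, P6 = 161

P1: S = E(K, 20) = 199; 211 ⊕ 199 = 20.
P2: S = E(K, 199) = 122; 192 ⊕ 122 = 186.
P3: S = E(K, 122) = 45; 86 ⊕ 45 = 123.
P4: S = E(K, 45) = 224; 85 ⊕ 224 = 181.
P5: S = E(K, 224) = 147; 37 ⊕ 147 = 182.
P6: S = E(K, 147) = 70; 231 ⊕ 70 = 161.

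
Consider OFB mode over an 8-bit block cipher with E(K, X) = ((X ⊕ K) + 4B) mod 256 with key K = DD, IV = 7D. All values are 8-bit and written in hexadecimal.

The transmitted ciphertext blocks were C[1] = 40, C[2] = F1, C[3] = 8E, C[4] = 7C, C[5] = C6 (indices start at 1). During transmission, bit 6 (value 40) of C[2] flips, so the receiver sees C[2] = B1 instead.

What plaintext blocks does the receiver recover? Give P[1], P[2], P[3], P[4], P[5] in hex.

OFB decryption: S_i = E(K, S_{i−1}) with S_{0} = IV; P_i = C_i ⊕ S_i.
Only C[2] changed, to B1. In OFB, a change in C_i flips the same bit in P_i only; the keystream is unaffected. Decrypting the received ciphertext:
P[1]: S = E(K, 7D) = EB; 40 ⊕ EB = AB.
P[2]: S = E(K, EB) = 81; B1 ⊕ 81 = 30.
P[3]: S = E(K, 81) = A7; 8E ⊕ A7 = 29.
P[4]: S = E(K, A7) = C5; 7C ⊕ C5 = B9.
P[5]: S = E(K, C5) = 63; C6 ⊕ 63 = A5.
Blocks that differ from the original plaintext: P[2].

P[1] = AB, P[2] = 30, P[3] = 29, P[4] = B9, P[5] = A5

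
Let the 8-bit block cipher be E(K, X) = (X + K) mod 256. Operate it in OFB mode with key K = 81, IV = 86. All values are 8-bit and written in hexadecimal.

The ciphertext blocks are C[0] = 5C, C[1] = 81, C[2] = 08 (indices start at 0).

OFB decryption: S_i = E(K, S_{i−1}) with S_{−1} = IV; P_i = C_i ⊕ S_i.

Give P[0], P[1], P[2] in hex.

P[0] = 5B, P[1] = 09, P[2] = 01

P[0]: S = E(K, 86) = 07; 5C ⊕ 07 = 5B.
P[1]: S = E(K, 07) = 88; 81 ⊕ 88 = 09.
P[2]: S = E(K, 88) = 09; 08 ⊕ 09 = 01.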